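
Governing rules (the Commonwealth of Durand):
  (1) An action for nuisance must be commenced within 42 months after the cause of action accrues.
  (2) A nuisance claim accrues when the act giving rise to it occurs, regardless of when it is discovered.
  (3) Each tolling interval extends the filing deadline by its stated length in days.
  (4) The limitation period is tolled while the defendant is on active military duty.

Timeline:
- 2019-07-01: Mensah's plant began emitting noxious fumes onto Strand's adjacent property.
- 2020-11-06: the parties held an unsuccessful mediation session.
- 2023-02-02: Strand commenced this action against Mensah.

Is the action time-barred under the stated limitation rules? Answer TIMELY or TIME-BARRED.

The cause of action accrued on 2019-07-01, the date of the act.
42 months from 2019-07-01 is 2023-01-01.
The other events in the timeline have no effect on the limitation period under the stated rules.
The 2023-02-02 filing falls after the 2023-01-01 deadline; the claim is time-barred.

TIME-BARRED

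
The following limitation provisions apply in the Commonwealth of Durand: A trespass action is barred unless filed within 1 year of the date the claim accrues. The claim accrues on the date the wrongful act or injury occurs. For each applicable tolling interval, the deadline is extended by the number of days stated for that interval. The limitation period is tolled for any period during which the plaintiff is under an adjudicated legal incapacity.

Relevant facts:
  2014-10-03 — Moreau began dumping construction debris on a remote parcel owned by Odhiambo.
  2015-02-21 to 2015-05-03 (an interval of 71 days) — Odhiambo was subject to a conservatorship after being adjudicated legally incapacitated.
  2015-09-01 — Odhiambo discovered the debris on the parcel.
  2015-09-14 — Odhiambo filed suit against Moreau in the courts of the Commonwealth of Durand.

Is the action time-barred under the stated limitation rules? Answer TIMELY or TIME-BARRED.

The claim accrued on 2014-10-03, when the wrongful act occurred; under the stated occurrence rule the 2015-09-01 discovery does not delay accrual.
1 year from 2014-10-03 is 2015-10-03.
The period was tolled for 71 days by the plaintiff's legal incapacity (2015-02-21 to 2015-05-03), pushing the deadline to 2015-12-13.
Filing on 2015-09-14 beat the 2015-12-13 deadline — the action is timely.

TIMELY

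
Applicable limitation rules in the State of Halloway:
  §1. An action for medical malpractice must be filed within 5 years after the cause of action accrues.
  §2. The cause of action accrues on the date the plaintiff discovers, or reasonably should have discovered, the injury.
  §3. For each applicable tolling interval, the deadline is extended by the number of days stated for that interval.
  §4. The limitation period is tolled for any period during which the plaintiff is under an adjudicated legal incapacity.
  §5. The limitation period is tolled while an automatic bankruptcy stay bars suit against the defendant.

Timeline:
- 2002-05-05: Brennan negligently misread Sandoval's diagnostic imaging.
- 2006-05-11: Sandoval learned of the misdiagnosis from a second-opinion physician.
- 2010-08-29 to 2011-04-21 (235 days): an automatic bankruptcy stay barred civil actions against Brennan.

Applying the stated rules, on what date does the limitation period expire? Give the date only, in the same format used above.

The claim did not accrue until Sandoval discovered the injury on 2006-05-11; the 2002-05-05 act date does not start the clock under the stated rule.
Adding the 5 years base period to 2006-05-11 gives a deadline of 2011-05-11, before any tolling.
Because the automatic bankruptcy stay ran from 2010-08-29 to 2011-04-21, the deadline is extended by 235 days to 2012-01-01.

2012-01-01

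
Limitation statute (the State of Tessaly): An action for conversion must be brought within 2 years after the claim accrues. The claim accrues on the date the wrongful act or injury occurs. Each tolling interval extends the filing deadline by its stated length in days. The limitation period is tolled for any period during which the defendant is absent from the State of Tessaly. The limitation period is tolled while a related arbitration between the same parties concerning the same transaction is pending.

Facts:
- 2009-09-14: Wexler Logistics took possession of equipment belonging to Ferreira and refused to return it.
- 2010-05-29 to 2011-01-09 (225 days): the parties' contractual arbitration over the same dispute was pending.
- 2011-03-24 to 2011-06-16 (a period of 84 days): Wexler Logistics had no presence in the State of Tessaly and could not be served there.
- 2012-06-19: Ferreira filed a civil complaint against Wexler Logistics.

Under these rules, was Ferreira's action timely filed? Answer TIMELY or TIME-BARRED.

TIMELY

The claim accrued on 2009-09-14, when the wrongful act occurred.
The untolled deadline — 2 years after 2009-09-14 — is 2011-09-14.
The period was tolled for 225 days by the pending related arbitration (2010-05-29 to 2011-01-09), pushing the deadline to 2012-04-26.
Because the defendant's absence from the jurisdiction ran from 2011-03-24 to 2011-06-16, the deadline is extended by 84 days to 2012-07-19.
Filing on 2012-06-19 beat the 2012-07-19 deadline — the action is timely.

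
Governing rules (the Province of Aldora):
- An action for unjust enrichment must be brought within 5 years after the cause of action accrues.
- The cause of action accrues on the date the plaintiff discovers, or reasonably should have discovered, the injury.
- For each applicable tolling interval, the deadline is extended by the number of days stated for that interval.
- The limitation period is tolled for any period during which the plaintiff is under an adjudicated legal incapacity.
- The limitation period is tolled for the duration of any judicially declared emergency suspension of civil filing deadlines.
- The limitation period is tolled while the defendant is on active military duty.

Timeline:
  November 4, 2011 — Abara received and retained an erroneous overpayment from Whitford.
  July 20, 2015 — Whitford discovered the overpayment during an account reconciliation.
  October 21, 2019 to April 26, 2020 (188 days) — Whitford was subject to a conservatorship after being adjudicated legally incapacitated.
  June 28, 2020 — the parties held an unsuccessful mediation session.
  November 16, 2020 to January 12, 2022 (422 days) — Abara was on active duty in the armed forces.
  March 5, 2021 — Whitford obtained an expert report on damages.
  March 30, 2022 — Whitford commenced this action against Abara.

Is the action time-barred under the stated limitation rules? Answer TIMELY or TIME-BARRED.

Accrual is tied to discovery, so the period began on July 20, 2015 rather than on November 4, 2011 when the act occurred.
Adding the 5 years base period to July 20, 2015 gives a deadline of July 20, 2020, before any tolling.
The period was tolled for 188 days by the plaintiff's legal incapacity (October 21, 2019 to April 26, 2020), pushing the deadline to January 24, 2021.
The defendant's active military service from November 16, 2020 to January 12, 2022 tolled the period for 422 days, extending the deadline to March 22, 2022.
Nothing else in the chronology tolls or restarts the period.
Whitford filed on March 30, 2022, after the March 22, 2022 deadline, so the action is time-barred.

TIME-BARRED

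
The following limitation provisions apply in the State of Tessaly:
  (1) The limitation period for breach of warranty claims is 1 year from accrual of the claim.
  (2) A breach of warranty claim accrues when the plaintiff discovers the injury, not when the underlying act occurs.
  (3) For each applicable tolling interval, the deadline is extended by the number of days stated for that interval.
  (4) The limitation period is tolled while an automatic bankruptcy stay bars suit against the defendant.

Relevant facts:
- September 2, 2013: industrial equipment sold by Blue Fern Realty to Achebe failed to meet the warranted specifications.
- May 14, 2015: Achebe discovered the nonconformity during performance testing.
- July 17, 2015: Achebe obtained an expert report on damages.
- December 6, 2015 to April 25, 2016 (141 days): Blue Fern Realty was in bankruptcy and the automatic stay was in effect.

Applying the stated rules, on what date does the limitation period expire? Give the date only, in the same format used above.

October 2, 2016

Under the discovery rule, the claim accrued on May 14, 2015, when Achebe discovered the injury — not on the September 2, 2013 date of the underlying act.
Adding the 1 year base period to May 14, 2015 gives a deadline of May 14, 2016, before any tolling.
Because the automatic bankruptcy stay ran from December 6, 2015 to April 25, 2016, the deadline is extended by 141 days to October 2, 2016.
Nothing else in the chronology tolls or restarts the period.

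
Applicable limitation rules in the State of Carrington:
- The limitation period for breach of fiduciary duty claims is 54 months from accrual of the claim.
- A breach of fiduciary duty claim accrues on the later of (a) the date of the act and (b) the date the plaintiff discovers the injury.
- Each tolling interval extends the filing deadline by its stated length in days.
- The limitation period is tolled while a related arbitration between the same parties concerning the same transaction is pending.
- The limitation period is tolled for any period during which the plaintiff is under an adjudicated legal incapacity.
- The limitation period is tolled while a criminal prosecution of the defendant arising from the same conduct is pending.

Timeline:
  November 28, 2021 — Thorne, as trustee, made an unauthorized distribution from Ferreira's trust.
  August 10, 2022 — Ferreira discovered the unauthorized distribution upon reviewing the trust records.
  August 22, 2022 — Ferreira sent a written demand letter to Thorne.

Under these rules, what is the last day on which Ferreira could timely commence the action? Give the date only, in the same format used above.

The claim accrued on August 10, 2022 — the later of the November 28, 2021 act and the August 10, 2022 discovery.
54 months from August 10, 2022 is February 10, 2027.
None of the other events listed affects the running of the period under the stated rules.

February 10, 2027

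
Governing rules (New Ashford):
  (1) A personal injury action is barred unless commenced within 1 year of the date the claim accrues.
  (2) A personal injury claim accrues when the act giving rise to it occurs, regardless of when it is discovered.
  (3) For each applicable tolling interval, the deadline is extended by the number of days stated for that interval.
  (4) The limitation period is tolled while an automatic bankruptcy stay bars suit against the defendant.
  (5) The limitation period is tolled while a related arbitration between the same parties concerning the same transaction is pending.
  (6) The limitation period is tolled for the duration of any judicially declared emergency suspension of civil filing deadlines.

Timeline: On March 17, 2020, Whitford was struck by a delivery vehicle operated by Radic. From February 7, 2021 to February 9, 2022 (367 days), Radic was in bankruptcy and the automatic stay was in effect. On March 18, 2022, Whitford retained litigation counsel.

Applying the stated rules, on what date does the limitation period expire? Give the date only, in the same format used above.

March 19, 2022

The limitation period began to run on March 17, 2020.
1 year from March 17, 2020 is March 17, 2021.
The automatic bankruptcy stay from February 7, 2021 to February 9, 2022 tolled the period for 367 days, extending the deadline to March 19, 2022.
The other events in the timeline have no effect on the limitation period under the stated rules.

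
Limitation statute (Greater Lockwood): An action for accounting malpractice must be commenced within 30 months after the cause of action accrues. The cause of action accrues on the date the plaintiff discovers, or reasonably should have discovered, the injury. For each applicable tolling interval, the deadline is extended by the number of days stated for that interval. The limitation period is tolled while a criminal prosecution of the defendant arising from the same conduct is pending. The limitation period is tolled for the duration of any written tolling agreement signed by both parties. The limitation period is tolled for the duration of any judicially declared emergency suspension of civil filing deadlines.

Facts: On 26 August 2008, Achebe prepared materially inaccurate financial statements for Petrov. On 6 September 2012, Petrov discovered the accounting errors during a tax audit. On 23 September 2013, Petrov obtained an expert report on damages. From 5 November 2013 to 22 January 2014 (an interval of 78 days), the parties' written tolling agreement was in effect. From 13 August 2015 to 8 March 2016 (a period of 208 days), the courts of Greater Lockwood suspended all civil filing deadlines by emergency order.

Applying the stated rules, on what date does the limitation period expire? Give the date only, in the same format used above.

23 May 2015

Under the discovery rule, the claim accrued on 6 September 2012, when Petrov discovered the injury — not on the 26 August 2008 date of the underlying act.
30 months from 6 September 2012 is 6 March 2015.
Because the written tolling agreement ran from 5 November 2013 to 22 January 2014, the deadline is extended by 78 days to 23 May 2015.
The emergency suspension of filing deadlines starting 13 August 2015 came too late — the period had run on 23 May 2015 — and so does not extend the deadline.
None of the other events listed affects the running of the period under the stated rules.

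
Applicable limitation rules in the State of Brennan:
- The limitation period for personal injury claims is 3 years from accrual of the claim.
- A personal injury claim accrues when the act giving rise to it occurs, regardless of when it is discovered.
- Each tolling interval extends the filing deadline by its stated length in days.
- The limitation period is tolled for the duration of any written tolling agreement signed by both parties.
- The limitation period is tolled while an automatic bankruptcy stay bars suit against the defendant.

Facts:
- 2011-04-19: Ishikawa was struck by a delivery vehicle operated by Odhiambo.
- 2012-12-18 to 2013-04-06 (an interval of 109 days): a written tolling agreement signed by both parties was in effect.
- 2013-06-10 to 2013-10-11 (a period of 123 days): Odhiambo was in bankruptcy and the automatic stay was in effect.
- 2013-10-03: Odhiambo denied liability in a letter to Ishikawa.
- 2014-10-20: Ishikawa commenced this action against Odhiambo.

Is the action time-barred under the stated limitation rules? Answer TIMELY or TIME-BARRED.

The claim accrued on 2011-04-19, the date of the act.
3 years from 2011-04-19 is 2014-04-19.
Because the written tolling agreement ran from 2012-12-18 to 2013-04-06, the deadline is extended by 109 days to 2014-08-06.
The automatic bankruptcy stay from 2013-06-10 to 2013-10-11 tolled the period for 123 days, extending the deadline to 2014-12-07.
None of the other events listed affects the running of the period under the stated rules.
Ishikawa filed on 2014-10-20, before the 2014-12-07 deadline, so the action is timely.

TIMELY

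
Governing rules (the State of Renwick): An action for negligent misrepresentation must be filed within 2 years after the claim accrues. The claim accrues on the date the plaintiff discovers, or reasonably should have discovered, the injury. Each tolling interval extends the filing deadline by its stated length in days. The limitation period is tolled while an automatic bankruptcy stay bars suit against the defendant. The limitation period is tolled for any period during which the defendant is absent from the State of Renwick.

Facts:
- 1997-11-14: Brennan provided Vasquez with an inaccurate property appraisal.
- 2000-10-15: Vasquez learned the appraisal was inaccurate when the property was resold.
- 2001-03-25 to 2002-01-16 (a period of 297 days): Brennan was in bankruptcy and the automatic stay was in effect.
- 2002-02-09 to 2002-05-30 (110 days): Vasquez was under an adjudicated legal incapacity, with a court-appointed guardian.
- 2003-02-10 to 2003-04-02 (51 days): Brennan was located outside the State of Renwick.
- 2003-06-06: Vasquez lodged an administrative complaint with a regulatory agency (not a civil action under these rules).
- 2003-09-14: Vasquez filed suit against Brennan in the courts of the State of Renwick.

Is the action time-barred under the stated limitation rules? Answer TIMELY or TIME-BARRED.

The claim did not accrue until Vasquez discovered the injury on 2000-10-15; the 1997-11-14 act date does not start the clock under the stated rule.
Adding the 2 years base period to 2000-10-15 gives a deadline of 2002-10-15, before any tolling.
The automatic bankruptcy stay from 2001-03-25 to 2002-01-16 tolled the period for 297 days, extending the deadline to 2003-08-08.
The defendant's absence from the jurisdiction from 2003-02-10 to 2003-04-02 tolled the period for 51 days, extending the deadline to 2003-09-28.
Although the plaintiff's incapacity ran from 2002-02-09 to 2002-05-30, the stated rules do not make that a tolling event, so it is disregarded.
None of the other events listed affects the running of the period under the stated rules.
Vasquez filed on 2003-09-14, before the 2003-09-28 deadline, so the action is timely.

TIMELY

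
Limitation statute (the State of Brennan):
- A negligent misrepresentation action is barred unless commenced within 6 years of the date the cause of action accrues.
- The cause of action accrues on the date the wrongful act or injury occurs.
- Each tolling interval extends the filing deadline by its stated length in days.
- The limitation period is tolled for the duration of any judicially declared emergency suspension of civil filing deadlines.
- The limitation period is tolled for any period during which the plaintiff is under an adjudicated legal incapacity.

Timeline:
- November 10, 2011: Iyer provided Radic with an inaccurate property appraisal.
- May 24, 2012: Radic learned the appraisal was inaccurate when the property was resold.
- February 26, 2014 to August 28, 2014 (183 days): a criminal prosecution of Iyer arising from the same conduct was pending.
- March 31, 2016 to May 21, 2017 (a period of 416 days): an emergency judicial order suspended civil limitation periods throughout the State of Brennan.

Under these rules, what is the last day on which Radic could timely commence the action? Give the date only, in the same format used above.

The claim accrued on November 10, 2011, when the wrongful act occurred; under the stated occurrence rule the May 24, 2012 discovery does not delay accrual.
The untolled deadline — 6 years after November 10, 2011 — is November 10, 2017.
The emergency suspension of filing deadlines from March 31, 2016 to May 21, 2017 tolled the period for 416 days, extending the deadline to December 31, 2018.
The pending criminal prosecution from February 26, 2014 to August 28, 2014 does not toll the period, because no stated rule makes a criminal prosecution a tolling event.

December 31, 2018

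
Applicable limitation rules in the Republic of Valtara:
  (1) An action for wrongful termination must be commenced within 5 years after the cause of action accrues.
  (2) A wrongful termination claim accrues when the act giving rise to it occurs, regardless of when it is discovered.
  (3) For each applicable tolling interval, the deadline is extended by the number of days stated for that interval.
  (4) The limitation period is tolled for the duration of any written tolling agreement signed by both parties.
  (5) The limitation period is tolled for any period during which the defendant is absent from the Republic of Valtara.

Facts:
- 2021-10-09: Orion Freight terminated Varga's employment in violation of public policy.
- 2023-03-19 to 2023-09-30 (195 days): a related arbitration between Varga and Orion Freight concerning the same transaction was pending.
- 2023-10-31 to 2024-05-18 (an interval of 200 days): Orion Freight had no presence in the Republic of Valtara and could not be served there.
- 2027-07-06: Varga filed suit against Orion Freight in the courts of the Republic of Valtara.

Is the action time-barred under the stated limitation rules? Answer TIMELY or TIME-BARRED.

The cause of action accrued on 2021-10-09, the date of the act.
The untolled deadline — 5 years after 2021-10-09 — is 2026-10-09.
The period was tolled for 200 days by the defendant's absence from the jurisdiction (2023-10-31 to 2024-05-18), pushing the deadline to 2027-04-27.
No stated provision tolls the period for a pending arbitration, so the interval from 2023-03-19 to 2023-09-30 has no effect on the deadline.
Varga filed on 2027-07-06, after the 2027-04-27 deadline, so the action is time-barred.

TIME-BARRED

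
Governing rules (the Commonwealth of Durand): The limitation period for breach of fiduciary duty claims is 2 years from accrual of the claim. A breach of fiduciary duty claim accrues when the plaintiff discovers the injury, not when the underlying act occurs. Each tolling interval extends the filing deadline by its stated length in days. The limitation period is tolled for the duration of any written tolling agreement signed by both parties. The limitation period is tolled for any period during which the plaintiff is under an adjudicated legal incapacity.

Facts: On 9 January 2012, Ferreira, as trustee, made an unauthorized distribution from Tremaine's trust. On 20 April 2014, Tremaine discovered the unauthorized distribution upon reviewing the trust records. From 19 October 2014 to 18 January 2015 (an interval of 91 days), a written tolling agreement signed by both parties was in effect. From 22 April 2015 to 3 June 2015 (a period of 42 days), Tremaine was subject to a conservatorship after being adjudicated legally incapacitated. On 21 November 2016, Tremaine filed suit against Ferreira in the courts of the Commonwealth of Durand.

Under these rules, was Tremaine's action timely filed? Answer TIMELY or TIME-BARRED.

TIME-BARRED

The claim did not accrue until Tremaine discovered the injury on 20 April 2014; the 9 January 2012 act date does not start the clock under the stated rule.
The untolled deadline — 2 years after 20 April 2014 — is 20 April 2016.
Because the written tolling agreement ran from 19 October 2014 to 18 January 2015, the deadline is extended by 91 days to 20 July 2016.
The plaintiff's legal incapacity from 22 April 2015 to 3 June 2015 tolled the period for 42 days, extending the deadline to 31 August 2016.
Tremaine filed on 21 November 2016, after the 31 August 2016 deadline, so the action is time-barred.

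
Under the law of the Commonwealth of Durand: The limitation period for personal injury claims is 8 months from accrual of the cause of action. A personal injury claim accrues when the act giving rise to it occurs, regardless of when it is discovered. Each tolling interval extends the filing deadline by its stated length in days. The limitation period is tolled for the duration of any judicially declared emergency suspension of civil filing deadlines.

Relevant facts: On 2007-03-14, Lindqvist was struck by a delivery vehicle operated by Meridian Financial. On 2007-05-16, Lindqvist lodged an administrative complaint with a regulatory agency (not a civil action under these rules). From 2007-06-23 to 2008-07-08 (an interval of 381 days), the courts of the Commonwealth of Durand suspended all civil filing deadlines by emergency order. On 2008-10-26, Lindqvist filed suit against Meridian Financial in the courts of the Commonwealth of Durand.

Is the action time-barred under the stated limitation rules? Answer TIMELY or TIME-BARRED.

TIMELY

The cause of action accrued on 2007-03-14, the date of the act.
The untolled deadline — 8 months after 2007-03-14 — is 2007-11-14.
Because the emergency suspension of filing deadlines ran from 2007-06-23 to 2008-07-08, the deadline is extended by 381 days to 2008-11-29.
Nothing else in the chronology tolls or restarts the period.
Filing on 2008-10-26 beat the 2008-11-29 deadline — the action is timely.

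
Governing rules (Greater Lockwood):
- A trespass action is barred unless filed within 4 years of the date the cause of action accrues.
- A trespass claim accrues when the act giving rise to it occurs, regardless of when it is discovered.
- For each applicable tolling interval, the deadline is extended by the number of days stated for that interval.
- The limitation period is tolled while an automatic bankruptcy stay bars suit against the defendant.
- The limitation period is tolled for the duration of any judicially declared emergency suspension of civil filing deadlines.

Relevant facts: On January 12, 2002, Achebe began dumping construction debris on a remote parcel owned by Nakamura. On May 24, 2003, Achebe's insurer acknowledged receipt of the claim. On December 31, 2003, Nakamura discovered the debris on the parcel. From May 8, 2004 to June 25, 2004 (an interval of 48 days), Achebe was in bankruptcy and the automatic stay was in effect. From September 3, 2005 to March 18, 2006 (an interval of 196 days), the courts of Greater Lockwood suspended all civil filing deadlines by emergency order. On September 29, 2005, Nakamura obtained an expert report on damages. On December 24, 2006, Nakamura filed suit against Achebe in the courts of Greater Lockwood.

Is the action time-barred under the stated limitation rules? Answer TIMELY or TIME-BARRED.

Because the rule ties accrual to occurrence, the claim accrued on January 12, 2002, not on the December 31, 2003 discovery date.
4 years from January 12, 2002 is January 12, 2006.
Because the automatic bankruptcy stay ran from May 8, 2004 to June 25, 2004, the deadline is extended by 48 days to March 1, 2006.
The period was tolled for 196 days by the emergency suspension of filing deadlines (September 3, 2005 to March 18, 2006), pushing the deadline to September 13, 2006.
The other events in the timeline have no effect on the limitation period under the stated rules.
The December 24, 2006 filing falls after the September 13, 2006 deadline; the claim is time-barred.

TIME-BARRED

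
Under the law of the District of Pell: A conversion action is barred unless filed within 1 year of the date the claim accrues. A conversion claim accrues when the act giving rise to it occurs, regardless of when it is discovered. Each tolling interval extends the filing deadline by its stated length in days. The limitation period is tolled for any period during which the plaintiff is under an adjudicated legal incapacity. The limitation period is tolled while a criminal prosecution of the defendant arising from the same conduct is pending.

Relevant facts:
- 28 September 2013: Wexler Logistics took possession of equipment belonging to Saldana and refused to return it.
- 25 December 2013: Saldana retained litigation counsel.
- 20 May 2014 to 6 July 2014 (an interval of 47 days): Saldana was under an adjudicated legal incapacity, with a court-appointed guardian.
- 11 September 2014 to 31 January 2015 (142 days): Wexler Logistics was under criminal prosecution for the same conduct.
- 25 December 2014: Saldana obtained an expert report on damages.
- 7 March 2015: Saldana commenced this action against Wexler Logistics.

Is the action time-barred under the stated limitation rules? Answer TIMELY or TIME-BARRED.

TIMELY

The claim accrued on 28 September 2013, when the wrongful act occurred.
Adding the 1 year base period to 28 September 2013 gives a deadline of 28 September 2014, before any tolling.
The plaintiff's legal incapacity from 20 May 2014 to 6 July 2014 tolled the period for 47 days, extending the deadline to 14 November 2014.
The period was tolled for 142 days by the pending criminal prosecution (11 September 2014 to 31 January 2015), pushing the deadline to 5 April 2015.
Nothing else in the chronology tolls or restarts the period.
Saldana filed on 7 March 2015, before the 5 April 2015 deadline, so the action is timely.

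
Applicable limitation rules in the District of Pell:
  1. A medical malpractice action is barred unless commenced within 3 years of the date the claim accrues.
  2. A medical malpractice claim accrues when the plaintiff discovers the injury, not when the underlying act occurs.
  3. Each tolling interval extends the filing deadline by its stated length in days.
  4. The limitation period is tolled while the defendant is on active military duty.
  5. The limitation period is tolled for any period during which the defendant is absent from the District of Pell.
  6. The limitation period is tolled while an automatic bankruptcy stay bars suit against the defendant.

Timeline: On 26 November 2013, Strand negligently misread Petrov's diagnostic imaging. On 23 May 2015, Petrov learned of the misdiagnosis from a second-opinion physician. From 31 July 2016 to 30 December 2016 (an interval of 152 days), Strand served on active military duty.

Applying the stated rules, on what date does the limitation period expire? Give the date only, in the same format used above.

22 October 2018

Under the discovery rule, the claim accrued on 23 May 2015, when Petrov discovered the injury — not on the 26 November 2013 date of the underlying act.
The untolled deadline — 3 years after 23 May 2015 — is 23 May 2018.
Because the defendant's active military service ran from 31 July 2016 to 30 December 2016, the deadline is extended by 152 days to 22 October 2018.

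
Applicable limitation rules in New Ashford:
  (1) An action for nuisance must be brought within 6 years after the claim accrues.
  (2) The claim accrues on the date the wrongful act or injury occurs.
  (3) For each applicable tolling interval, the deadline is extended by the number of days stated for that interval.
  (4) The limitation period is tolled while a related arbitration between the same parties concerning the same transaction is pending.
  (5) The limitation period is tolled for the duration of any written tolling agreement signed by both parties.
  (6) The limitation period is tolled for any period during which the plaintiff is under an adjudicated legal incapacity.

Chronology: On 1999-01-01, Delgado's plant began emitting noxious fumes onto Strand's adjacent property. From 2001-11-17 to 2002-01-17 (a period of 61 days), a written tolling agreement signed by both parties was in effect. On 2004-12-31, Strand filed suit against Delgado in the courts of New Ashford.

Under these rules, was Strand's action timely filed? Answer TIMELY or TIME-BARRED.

TIMELY

The limitation period began to run on 1999-01-01.
The untolled deadline — 6 years after 1999-01-01 — is 2005-01-01.
The written tolling agreement from 2001-11-17 to 2002-01-17 tolled the period for 61 days, extending the deadline to 2005-03-03.
The 2004-12-31 filing precedes the 2005-03-03 deadline; the claim is timely.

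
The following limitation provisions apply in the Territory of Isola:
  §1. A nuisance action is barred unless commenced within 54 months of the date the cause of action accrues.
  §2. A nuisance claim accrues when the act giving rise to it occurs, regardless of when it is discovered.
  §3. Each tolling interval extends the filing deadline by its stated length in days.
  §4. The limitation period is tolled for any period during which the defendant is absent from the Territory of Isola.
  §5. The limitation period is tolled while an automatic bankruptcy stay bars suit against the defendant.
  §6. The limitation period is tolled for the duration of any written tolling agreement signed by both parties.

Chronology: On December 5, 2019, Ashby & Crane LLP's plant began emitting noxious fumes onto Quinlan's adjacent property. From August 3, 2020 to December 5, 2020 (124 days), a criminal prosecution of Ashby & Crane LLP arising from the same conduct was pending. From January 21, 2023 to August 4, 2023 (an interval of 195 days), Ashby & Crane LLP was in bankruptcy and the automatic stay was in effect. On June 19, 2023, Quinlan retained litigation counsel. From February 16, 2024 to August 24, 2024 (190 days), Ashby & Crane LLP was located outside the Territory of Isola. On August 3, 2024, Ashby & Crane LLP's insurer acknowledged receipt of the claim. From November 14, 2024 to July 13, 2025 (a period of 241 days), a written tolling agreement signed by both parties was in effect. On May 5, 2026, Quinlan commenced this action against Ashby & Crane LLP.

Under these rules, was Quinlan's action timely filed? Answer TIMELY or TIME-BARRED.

TIME-BARRED

The cause of action accrued on December 5, 2019, the date of the act.
The untolled deadline — 54 months after December 5, 2019 — is June 5, 2024.
Because the automatic bankruptcy stay ran from January 21, 2023 to August 4, 2023, the deadline is extended by 195 days to December 17, 2024.
Because the defendant's absence from the jurisdiction ran from February 16, 2024 to August 24, 2024, the deadline is extended by 190 days to June 25, 2025.
The period was tolled for 241 days by the written tolling agreement (November 14, 2024 to July 13, 2025), pushing the deadline to February 21, 2026.
Although a criminal prosecution ran from August 3, 2020 to December 5, 2020, the stated rules do not make that a tolling event, so it is disregarded.
The other events in the timeline have no effect on the limitation period under the stated rules.
Filing on May 5, 2026 missed the February 21, 2026 deadline — the action is time-barred.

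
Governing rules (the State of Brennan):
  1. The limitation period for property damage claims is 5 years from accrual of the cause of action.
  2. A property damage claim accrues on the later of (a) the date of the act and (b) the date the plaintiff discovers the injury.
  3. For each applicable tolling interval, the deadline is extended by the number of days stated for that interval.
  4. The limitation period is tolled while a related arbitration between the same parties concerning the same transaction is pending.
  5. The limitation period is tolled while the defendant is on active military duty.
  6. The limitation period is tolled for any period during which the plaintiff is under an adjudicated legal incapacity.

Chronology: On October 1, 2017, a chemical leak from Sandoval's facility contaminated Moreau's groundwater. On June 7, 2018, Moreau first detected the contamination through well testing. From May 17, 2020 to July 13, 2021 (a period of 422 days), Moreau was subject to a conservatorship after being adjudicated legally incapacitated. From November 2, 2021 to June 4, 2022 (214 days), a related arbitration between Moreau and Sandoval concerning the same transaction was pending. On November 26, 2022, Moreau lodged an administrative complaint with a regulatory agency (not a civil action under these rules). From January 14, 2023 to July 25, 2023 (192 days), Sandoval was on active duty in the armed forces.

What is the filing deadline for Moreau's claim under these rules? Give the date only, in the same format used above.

Because discovery on June 7, 2018 post-dates the October 1, 2017 act, accrual under the later-of rule falls on June 7, 2018.
5 years from June 7, 2018 is June 7, 2023.
The period was tolled for 422 days by the plaintiff's legal incapacity (May 17, 2020 to July 13, 2021), pushing the deadline to August 2, 2024.
The pending related arbitration from November 2, 2021 to June 4, 2022 tolled the period for 214 days, extending the deadline to March 4, 2025.
The defendant's active military service from January 14, 2023 to July 25, 2023 tolled the period for 192 days, extending the deadline to September 12, 2025.
None of the other events listed affects the running of the period under the stated rules.

September 12, 2025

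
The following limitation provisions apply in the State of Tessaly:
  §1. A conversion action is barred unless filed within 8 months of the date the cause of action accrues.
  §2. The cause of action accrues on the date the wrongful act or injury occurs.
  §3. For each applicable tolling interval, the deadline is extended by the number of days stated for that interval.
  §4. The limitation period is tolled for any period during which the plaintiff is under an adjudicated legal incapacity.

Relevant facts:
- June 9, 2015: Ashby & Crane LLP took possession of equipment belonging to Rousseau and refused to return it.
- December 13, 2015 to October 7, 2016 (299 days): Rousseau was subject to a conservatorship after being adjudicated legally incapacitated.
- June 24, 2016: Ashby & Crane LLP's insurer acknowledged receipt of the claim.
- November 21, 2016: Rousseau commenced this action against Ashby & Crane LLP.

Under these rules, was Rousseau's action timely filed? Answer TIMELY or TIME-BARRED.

The claim accrued on June 9, 2015, when the wrongful act occurred.
Adding the 8 months base period to June 9, 2015 gives a deadline of February 9, 2016, before any tolling.
The period was tolled for 299 days by the plaintiff's legal incapacity (December 13, 2015 to October 7, 2016), pushing the deadline to December 4, 2016.
Nothing else in the chronology tolls or restarts the period.
Rousseau filed on November 21, 2016, before the December 4, 2016 deadline, so the action is timely.

TIMELY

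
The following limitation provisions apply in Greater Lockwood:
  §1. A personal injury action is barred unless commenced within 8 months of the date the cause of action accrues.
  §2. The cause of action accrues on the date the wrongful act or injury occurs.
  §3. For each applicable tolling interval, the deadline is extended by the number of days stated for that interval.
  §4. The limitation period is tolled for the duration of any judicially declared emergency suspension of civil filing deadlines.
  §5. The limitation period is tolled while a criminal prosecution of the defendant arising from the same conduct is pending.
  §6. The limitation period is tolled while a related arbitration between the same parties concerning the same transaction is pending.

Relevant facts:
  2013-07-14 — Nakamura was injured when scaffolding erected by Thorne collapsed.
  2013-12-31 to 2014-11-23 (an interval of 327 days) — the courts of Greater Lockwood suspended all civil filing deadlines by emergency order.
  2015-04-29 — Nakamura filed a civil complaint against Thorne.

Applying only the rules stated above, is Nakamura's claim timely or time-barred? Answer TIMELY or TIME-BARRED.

The cause of action accrued on 2013-07-14, the date of the act.
The untolled deadline — 8 months after 2013-07-14 — is 2014-03-14.
The emergency suspension of filing deadlines from 2013-12-31 to 2014-11-23 tolled the period for 327 days, extending the deadline to 2015-02-04.
Filing on 2015-04-29 missed the 2015-02-04 deadline — the action is time-barred.

TIME-BARRED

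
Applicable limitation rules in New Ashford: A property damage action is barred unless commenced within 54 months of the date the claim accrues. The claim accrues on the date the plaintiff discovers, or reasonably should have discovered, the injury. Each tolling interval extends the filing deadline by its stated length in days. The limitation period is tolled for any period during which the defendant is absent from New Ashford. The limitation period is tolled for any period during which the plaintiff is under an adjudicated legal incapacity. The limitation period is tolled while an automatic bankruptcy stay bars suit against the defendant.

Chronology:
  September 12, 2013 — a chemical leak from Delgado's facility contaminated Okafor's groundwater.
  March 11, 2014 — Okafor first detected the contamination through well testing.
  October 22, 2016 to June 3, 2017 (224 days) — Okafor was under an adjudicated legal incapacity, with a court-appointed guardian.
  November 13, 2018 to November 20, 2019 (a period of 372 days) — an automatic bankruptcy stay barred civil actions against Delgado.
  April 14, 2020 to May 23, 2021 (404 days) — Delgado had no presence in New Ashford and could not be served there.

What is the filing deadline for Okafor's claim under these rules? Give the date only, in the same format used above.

The claim did not accrue until Okafor discovered the injury on March 11, 2014; the September 12, 2013 act date does not start the clock under the stated rule.
54 months from March 11, 2014 is September 11, 2018.
The plaintiff's legal incapacity from October 22, 2016 to June 3, 2017 tolled the period for 224 days, extending the deadline to April 23, 2019.
The period was tolled for 372 days by the automatic bankruptcy stay (November 13, 2018 to November 20, 2019), pushing the deadline to April 29, 2020.
The period was tolled for 404 days by the defendant's absence from the jurisdiction (April 14, 2020 to May 23, 2021), pushing the deadline to June 7, 2021.

June 7, 2021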